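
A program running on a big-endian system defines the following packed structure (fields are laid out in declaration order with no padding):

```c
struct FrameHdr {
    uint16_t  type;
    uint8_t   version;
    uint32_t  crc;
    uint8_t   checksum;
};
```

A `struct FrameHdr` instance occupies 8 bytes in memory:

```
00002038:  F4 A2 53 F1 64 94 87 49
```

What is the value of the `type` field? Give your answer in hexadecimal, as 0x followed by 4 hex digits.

0xF4A2

`type` is the first field, at byte offset 0, occupying 2 bytes.
Bytes at offsets 0..1: F4 A2.
In big-endian order the high byte comes first in memory.
The bytes are already most-significant first: 0xF4A2.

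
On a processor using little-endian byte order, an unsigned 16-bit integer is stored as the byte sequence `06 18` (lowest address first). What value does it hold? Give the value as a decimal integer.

In little-endian order the low byte comes first in memory.
Reassemble most-significant byte first: 18 06 → 0x1806.
0x1806 = 6150.

6150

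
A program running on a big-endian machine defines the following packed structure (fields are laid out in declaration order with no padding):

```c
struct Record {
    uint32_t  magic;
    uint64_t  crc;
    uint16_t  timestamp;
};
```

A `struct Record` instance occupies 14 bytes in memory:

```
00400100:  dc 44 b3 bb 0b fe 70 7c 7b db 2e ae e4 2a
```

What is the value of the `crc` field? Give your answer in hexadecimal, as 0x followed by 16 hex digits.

0x0BFE707C7BDB2EAE

`crc` follows `magic` (4 bytes), so it starts at byte offset 4 and occupies 8 bytes.
Bytes at offsets 4..11: 0B FE 70 7C 7B DB 2E AE.
Big-endian stores the most-significant byte at the lowest address.
The bytes are already most-significant first: 0x0BFE707C7BDB2EAE.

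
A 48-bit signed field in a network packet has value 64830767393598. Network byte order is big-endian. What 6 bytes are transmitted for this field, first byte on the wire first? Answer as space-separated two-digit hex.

3A F6 96 DC 6B 3E

64830767393598 in hexadecimal, padded to 48 bits, is 0x3AF696DC6B3E.
Split into bytes (most-significant first): 3A F6 96 DC 6B 3E.
In big-endian order the high byte comes first in memory.
So the memory order matches the most-significant-first order: 3A F6 96 DC 6B 3E.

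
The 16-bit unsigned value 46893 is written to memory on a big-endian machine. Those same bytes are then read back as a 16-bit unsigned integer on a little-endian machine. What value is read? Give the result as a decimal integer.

11703

46893 in 16-bit hexadecimal is 0xB72D.
Stored big-endian, the bytes at ascending addresses are B7 2D.
Read back as little-endian, the first byte is least significant, giving 0x2DB7.
0x2DB7 = 11703.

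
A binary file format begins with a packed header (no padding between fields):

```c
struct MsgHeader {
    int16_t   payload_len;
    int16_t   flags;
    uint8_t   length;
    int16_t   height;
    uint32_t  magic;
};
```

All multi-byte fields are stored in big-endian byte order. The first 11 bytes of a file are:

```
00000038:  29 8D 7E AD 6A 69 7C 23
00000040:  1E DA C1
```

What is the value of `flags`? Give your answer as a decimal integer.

`flags` follows `payload_len` (2 bytes), so it starts at byte offset 2 and occupies 2 bytes.
Bytes at offsets 2..3: 7E AD.
Big-endian: lowest address holds the most-significant byte.
The bytes are already most-significant first: 0x7EAD.
0x7EAD = 32429.

32429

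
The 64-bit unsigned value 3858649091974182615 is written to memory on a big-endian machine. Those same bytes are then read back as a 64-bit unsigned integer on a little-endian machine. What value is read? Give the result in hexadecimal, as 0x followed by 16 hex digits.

3858649091974182615 in 64-bit hexadecimal is 0x358CACE7B80136D7.
Stored big-endian, the bytes at ascending addresses are 35 8C AC E7 B8 01 36 D7.
Read back as little-endian, the first byte is least significant, giving 0xD73601B8E7AC8C35.

0xD73601B8E7AC8C35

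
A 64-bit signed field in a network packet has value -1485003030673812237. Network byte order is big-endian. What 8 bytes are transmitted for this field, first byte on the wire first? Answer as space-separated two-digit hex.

EB 64 35 9C 8A 4F 14 F3

Two's complement of -1485003030673812237 in 64 bits: 1485003030673812237 = 0x149BCA6375B0EB0D; invert → 0xEB64359C8A4F14F2; add 1 → 0xEB64359C8A4F14F3.
Split into bytes (most-significant first): EB 64 35 9C 8A 4F 14 F3.
Big-endian stores the most-significant byte at the lowest address.
So the memory order matches the most-significant-first order: EB 64 35 9C 8A 4F 14 F3.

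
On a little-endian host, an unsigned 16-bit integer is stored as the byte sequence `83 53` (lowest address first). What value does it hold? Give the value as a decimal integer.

Little-endian: lowest address holds the least-significant byte.
Reassemble most-significant byte first: 53 83 → 0x5383.
0x5383 = 21379.

21379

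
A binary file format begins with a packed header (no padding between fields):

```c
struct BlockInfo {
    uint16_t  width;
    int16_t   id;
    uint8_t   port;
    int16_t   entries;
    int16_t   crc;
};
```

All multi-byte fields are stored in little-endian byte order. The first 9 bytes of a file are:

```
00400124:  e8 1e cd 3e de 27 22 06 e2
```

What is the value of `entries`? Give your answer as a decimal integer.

8743

`entries` follows `width` (2 B), `id` (2 B), `port` (1 B), so it starts at offset 2 + 2 + 1 = 5 and occupies 2 bytes.
Bytes at offsets 5..6: 27 22.
Little-endian: lowest address holds the least-significant byte.
Reassemble most-significant byte first: 22 27 → 0x2227.
0x2227 = 8743.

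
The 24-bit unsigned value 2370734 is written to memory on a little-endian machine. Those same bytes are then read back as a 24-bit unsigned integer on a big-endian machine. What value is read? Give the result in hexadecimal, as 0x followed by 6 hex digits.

2370734 in 24-bit hexadecimal is 0x242CAE.
Stored little-endian, the bytes at ascending addresses are AE 2C 24.
Read back as big-endian, the last byte is least significant, giving 0xAE2C24.

0xAE2C24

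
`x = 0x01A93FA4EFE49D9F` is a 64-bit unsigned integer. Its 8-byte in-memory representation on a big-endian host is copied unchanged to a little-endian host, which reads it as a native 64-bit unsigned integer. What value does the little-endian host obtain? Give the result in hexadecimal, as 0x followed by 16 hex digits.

Stored big-endian, the bytes at ascending addresses are 01 A9 3F A4 EF E4 9D 9F.
Read back as little-endian, the first byte is least significant, giving 0x9F9DE4EFA43FA901.

0x9F9DE4EFA43FA901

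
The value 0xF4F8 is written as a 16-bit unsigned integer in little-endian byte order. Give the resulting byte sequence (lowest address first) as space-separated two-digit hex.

F8 F4

Split into bytes (most-significant first): F4 F8.
Little-endian: lowest address holds the least-significant byte.
So at ascending addresses the bytes are F8 F4.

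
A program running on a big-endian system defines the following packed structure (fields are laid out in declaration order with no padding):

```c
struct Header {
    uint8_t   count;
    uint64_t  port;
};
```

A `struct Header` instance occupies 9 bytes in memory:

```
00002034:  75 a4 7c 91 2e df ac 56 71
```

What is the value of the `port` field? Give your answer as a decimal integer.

`port` follows `count` (1 byte), so it starts at byte offset 1 and occupies 8 bytes.
Bytes at offsets 1..8: A4 7C 91 2E DF AC 56 71.
In big-endian order the high byte comes first in memory.
The bytes are already most-significant first: 0xA47C912EDFAC5671.
0xA47C912EDFAC5671 = 11852507949839439473.

11852507949839439473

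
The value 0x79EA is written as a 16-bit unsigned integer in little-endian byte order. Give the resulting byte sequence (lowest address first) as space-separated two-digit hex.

EA 79

Split into bytes (most-significant first): 79 EA.
Little-endian stores the least-significant byte at the lowest address.
So at ascending addresses the bytes are EA 79.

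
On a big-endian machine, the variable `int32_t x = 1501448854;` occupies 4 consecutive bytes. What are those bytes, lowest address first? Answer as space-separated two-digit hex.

59 7E 4A 96

1501448854 in hexadecimal, padded to 32 bits, is 0x597E4A96.
Split into bytes (most-significant first): 59 7E 4A 96.
Big-endian stores the most-significant byte at the lowest address.
So the memory order matches the most-significant-first order: 59 7E 4A 96.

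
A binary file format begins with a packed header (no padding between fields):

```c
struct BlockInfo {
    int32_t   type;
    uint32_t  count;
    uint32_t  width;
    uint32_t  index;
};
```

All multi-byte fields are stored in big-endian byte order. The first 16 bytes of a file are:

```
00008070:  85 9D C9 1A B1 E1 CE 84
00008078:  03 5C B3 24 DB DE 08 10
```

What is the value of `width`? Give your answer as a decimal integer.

56406820

`width` follows `type` (4 B), `count` (4 B), so it starts at offset 4 + 4 = 8 and occupies 4 bytes.
Bytes at offsets 8..11: 03 5C B3 24.
Big-endian stores the most-significant byte at the lowest address.
The bytes are already most-significant first: 0x035CB324.
0x035CB324 = 56406820.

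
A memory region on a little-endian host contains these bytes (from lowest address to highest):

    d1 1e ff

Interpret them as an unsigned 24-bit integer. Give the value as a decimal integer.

In little-endian order the low byte comes first in memory.
Reassemble most-significant byte first: FF 1E D1 → 0xFF1ED1.
0xFF1ED1 = 16719569.

16719569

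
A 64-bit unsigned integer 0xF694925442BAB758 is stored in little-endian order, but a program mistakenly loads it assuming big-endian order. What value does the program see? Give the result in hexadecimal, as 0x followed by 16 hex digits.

0x58B7BA42549294F6

Stored little-endian, the bytes at ascending addresses are 58 B7 BA 42 54 92 94 F6.
Read back as big-endian, the last byte is least significant, giving 0x58B7BA42549294F6.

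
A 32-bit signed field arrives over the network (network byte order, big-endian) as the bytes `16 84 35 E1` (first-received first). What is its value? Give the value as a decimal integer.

In big-endian order the high byte comes first in memory.
The bytes are already most-significant first: 0x168435E1.
0x168435E1 = 377763297.

377763297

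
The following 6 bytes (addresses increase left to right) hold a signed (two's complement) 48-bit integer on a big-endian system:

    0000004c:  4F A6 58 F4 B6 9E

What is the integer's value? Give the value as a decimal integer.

87575875597982

Big-endian stores the most-significant byte at the lowest address.
The bytes are already most-significant first: 0x4FA658F4B69E.
0x4FA658F4B69E = 87575875597982.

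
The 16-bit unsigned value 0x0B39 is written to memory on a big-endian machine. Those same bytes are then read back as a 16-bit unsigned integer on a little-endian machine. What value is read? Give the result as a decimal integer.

Stored big-endian, the bytes at ascending addresses are 0B 39.
Read back as little-endian, the first byte is least significant, giving 0x390B.
0x390B = 14603.

14603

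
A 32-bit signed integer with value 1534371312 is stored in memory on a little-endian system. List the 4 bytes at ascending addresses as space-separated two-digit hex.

1534371312 in hexadecimal, padded to 32 bits, is 0x5B74A5F0.
Split into bytes (most-significant first): 5B 74 A5 F0.
In little-endian order the low byte comes first in memory.
So at ascending addresses the bytes are F0 A5 74 5B.

F0 A5 74 5B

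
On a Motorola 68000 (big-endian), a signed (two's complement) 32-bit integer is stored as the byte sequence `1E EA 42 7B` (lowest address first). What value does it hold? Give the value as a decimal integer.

Big-endian: lowest address holds the most-significant byte.
The bytes are already most-significant first: 0x1EEA427B.
0x1EEA427B = 518668923.

518668923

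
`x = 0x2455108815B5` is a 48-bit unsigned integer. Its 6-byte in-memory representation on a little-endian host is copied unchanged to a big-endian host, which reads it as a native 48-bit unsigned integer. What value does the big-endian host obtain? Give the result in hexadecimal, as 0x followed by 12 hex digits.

Stored little-endian, the bytes at ascending addresses are B5 15 88 10 55 24.
Read back as big-endian, the last byte is least significant, giving 0xB51588105524.

0xB51588105524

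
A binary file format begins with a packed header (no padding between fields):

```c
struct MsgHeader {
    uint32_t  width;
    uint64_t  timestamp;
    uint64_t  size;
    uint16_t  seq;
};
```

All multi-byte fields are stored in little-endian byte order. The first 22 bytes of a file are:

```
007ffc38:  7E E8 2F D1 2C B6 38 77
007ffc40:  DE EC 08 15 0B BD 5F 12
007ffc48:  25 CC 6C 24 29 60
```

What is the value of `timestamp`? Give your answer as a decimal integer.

1515721714837272108

`timestamp` follows `width` (4 bytes), so it starts at byte offset 4 and occupies 8 bytes.
Bytes at offsets 4..11: 2C B6 38 77 DE EC 08 15.
In little-endian order the low byte comes first in memory.
Reassemble most-significant byte first: 15 08 EC DE 77 38 B6 2C → 0x1508ECDE7738B62C.
0x1508ECDE7738B62C = 1515721714837272108.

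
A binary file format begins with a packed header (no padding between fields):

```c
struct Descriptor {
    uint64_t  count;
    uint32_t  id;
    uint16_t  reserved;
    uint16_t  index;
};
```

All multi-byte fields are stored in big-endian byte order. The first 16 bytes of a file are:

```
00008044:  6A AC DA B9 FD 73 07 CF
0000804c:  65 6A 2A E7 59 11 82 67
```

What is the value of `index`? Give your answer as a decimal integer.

`index` follows `count` (8 B), `id` (4 B), `reserved` (2 B), so it starts at offset 8 + 4 + 2 = 14 and occupies 2 bytes.
Bytes at offsets 14..15: 82 67.
Big-endian: lowest address holds the most-significant byte.
The bytes are already most-significant first: 0x8267.
0x8267 = 33383.

33383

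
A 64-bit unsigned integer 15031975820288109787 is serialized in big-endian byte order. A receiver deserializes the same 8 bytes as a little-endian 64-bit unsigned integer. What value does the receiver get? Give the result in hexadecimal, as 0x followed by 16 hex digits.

15031975820288109787 in 64-bit hexadecimal is 0xD09C4E5DA088ACDB.
Stored big-endian, the bytes at ascending addresses are D0 9C 4E 5D A0 88 AC DB.
Read back as little-endian, the first byte is least significant, giving 0xDBAC88A05D4E9CD0.

0xDBAC88A05D4E9CD0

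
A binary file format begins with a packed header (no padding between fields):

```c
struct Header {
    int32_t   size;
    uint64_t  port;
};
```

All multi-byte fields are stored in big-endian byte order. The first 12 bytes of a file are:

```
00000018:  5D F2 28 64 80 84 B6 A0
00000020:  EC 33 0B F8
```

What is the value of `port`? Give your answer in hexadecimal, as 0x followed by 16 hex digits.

0x8084B6A0EC330BF8

`port` follows `size` (4 bytes), so it starts at byte offset 4 and occupies 8 bytes.
Bytes at offsets 4..11: 80 84 B6 A0 EC 33 0B F8.
In big-endian order the high byte comes first in memory.
The bytes are already most-significant first: 0x8084B6A0EC330BF8.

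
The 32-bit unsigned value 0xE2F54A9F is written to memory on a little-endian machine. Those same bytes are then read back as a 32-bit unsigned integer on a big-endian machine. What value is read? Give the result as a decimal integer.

2672489954

Stored little-endian, the bytes at ascending addresses are 9F 4A F5 E2.
Read back as big-endian, the last byte is least significant, giving 0x9F4AF5E2.
0x9F4AF5E2 = 2672489954.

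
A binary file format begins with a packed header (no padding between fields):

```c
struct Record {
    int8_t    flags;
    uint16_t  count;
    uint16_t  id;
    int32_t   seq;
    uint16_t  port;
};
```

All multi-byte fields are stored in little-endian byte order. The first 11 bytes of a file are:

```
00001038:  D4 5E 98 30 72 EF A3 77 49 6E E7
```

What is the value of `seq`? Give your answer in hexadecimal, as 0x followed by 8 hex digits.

0x4977A3EF

`seq` follows `flags` (1 B), `count` (2 B), `id` (2 B), so it starts at offset 1 + 2 + 2 = 5 and occupies 4 bytes.
Bytes at offsets 5..8: EF A3 77 49.
Little-endian: lowest address holds the least-significant byte.
Reassemble most-significant byte first: 49 77 A3 EF → 0x4977A3EF.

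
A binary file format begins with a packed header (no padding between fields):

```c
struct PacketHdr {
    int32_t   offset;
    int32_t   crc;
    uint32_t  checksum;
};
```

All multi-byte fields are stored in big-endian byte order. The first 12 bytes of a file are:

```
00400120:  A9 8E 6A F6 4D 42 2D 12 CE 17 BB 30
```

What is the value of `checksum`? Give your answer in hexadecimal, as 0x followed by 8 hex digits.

0xCE17BB30

`checksum` follows `offset` (4 B), `crc` (4 B), so it starts at offset 4 + 4 = 8 and occupies 4 bytes.
Bytes at offsets 8..11: CE 17 BB 30.
Big-endian: lowest address holds the most-significant byte.
The bytes are already most-significant first: 0xCE17BB30.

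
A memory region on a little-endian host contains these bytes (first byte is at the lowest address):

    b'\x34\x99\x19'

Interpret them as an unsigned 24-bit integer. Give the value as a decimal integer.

Little-endian stores the least-significant byte at the lowest address.
Reassemble most-significant byte first: 19 99 34 → 0x199934.
0x199934 = 1677620.

1677620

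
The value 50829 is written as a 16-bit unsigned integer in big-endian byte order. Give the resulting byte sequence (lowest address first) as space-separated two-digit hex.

C6 8D

50829 in hexadecimal, padded to 16 bits, is 0xC68D.
Split into bytes (most-significant first): C6 8D.
Big-endian: lowest address holds the most-significant byte.
So the memory order matches the most-significant-first order: C6 8D.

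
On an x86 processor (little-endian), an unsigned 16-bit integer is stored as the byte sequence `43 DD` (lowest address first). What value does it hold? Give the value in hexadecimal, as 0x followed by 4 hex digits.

0xDD43

Little-endian: lowest address holds the least-significant byte.
Reassemble most-significant byte first: DD 43 → 0xDD43.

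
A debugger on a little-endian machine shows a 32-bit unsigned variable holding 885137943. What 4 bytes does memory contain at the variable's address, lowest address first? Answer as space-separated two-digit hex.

885137943 in hexadecimal, padded to 32 bits, is 0x34C22217.
Split into bytes (most-significant first): 34 C2 22 17.
Little-endian stores the least-significant byte at the lowest address.
So at ascending addresses the bytes are 17 22 C2 34.

17 22 C2 34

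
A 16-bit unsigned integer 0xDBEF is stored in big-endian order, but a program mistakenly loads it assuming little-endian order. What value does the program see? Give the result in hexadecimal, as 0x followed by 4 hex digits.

Stored big-endian, the bytes at ascending addresses are DB EF.
Read back as little-endian, the first byte is least significant, giving 0xEFDB.

0xEFDB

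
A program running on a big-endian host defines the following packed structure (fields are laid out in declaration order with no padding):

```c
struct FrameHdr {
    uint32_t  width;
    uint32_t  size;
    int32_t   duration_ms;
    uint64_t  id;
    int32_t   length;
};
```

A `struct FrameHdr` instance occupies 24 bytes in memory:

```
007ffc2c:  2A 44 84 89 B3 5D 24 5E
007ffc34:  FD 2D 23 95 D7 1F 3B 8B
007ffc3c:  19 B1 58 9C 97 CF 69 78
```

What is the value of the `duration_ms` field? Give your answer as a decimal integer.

-47373419

`duration_ms` follows `width` (4 B), `size` (4 B), so it starts at offset 4 + 4 = 8 and occupies 4 bytes.
Bytes at offsets 8..11: FD 2D 23 95.
Big-endian: lowest address holds the most-significant byte.
The bytes are already most-significant first: 0xFD2D2395.
Top bit is set, so as a signed 32-bit value this is 0xFD2D2395 − 2^32 = -47373419.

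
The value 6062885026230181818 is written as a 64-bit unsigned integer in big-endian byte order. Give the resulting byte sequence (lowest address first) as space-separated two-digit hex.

6062885026230181818 in hexadecimal, padded to 64 bits, is 0x5423B1CF0E7C1FBA.
Split into bytes (most-significant first): 54 23 B1 CF 0E 7C 1F BA.
Big-endian: lowest address holds the most-significant byte.
So the memory order matches the most-significant-first order: 54 23 B1 CF 0E 7C 1F BA.

54 23 B1 CF 0E 7C 1F BA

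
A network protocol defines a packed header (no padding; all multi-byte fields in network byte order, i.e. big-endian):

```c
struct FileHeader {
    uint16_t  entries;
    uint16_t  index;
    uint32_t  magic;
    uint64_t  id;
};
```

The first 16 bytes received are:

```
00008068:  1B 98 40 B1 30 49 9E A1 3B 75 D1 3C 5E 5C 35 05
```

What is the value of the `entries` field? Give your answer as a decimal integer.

`entries` is the first field, at byte offset 0, occupying 2 bytes.
Bytes at offsets 0..1: 1B 98.
Big-endian: lowest address holds the most-significant byte.
The bytes are already most-significant first: 0x1B98.
0x1B98 = 7064.

7064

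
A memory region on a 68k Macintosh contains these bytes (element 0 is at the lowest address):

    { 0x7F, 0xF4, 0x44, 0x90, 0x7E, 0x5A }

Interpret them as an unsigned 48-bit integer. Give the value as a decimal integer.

140687099067994

Big-endian stores the most-significant byte at the lowest address.
The bytes are already most-significant first: 0x7FF444907E5A.
0x7FF444907E5A = 140687099067994.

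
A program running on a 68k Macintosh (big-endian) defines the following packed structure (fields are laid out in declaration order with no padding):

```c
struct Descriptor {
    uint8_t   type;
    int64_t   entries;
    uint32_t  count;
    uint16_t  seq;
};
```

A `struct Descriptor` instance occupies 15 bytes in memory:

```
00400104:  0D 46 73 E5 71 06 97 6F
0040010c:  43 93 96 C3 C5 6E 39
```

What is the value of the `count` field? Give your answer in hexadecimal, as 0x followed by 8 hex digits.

`count` follows `type` (1 B), `entries` (8 B), so it starts at offset 1 + 8 = 9 and occupies 4 bytes.
Bytes at offsets 9..12: 93 96 C3 C5.
Big-endian stores the most-significant byte at the lowest address.
The bytes are already most-significant first: 0x9396C3C5.

0x9396C3C5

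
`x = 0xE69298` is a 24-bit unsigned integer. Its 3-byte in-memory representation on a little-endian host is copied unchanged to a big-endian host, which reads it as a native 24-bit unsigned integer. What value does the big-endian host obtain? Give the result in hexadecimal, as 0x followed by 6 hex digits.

Stored little-endian, the bytes at ascending addresses are 98 92 E6.
Read back as big-endian, the last byte is least significant, giving 0x9892E6.

0x9892E6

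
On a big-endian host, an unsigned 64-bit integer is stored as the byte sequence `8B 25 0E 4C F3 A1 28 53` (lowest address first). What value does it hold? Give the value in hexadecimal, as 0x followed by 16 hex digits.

0x8B250E4CF3A12853

Big-endian stores the most-significant byte at the lowest address.
The bytes are already most-significant first: 0x8B250E4CF3A12853.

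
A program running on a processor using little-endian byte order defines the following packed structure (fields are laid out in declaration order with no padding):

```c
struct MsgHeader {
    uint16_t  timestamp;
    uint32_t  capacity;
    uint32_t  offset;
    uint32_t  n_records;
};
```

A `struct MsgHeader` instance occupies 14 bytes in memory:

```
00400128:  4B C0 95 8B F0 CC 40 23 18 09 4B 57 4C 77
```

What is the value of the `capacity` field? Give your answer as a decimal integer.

`capacity` follows `timestamp` (2 bytes), so it starts at byte offset 2 and occupies 4 bytes.
Bytes at offsets 2..5: 95 8B F0 CC.
Little-endian stores the least-significant byte at the lowest address.
Reassemble most-significant byte first: CC F0 8B 95 → 0xCCF08B95.
0xCCF08B95 = 3438316437.

3438316437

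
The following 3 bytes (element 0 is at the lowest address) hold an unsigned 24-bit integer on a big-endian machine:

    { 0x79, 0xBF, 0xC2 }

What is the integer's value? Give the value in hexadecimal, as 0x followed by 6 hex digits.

0x79BFC2

In big-endian order the high byte comes first in memory.
The bytes are already most-significant first: 0x79BFC2.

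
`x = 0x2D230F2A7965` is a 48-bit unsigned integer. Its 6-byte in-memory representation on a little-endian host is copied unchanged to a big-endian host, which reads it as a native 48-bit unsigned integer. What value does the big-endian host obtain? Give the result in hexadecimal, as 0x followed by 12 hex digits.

Stored little-endian, the bytes at ascending addresses are 65 79 2A 0F 23 2D.
Read back as big-endian, the last byte is least significant, giving 0x65792A0F232D.

0x65792A0F232D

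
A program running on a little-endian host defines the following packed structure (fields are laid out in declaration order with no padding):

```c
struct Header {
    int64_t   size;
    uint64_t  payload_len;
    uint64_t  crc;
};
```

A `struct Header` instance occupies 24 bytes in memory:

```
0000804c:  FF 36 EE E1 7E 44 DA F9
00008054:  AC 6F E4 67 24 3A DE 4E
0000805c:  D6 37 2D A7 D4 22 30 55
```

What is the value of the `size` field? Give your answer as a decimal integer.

-442966301595519233

`size` is the first field, at byte offset 0, occupying 8 bytes.
Bytes at offsets 0..7: FF 36 EE E1 7E 44 DA F9.
In little-endian order the low byte comes first in memory.
Reassemble most-significant byte first: F9 DA 44 7E E1 EE 36 FF → 0xF9DA447EE1EE36FF.
Top bit is set, so as a signed 64-bit value this is 0xF9DA447EE1EE36FF − 2^64 = -442966301595519233.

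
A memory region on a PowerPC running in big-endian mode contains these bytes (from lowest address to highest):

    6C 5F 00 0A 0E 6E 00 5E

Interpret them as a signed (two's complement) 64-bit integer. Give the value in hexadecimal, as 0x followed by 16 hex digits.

Big-endian stores the most-significant byte at the lowest address.
The bytes are already most-significant first: 0x6C5F000A0E6E005E.

0x6C5F000A0E6E005E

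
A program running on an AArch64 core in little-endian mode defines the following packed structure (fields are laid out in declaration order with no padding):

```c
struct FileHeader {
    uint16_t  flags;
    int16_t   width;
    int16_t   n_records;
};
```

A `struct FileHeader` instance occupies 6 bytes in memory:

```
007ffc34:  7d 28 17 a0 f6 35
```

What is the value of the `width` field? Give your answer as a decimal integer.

-24553

`width` follows `flags` (2 bytes), so it starts at byte offset 2 and occupies 2 bytes.
Bytes at offsets 2..3: 17 A0.
Little-endian stores the least-significant byte at the lowest address.
Reassemble most-significant byte first: A0 17 → 0xA017.
Top bit is set, so as a signed 16-bit value this is 0xA017 − 2^16 = -24553.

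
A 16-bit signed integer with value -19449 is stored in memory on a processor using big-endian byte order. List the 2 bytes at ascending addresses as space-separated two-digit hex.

B4 07

Two's complement of -19449 in 16 bits: 19449 = 0x4BF9; invert → 0xB406; add 1 → 0xB407.
Split into bytes (most-significant first): B4 07.
Big-endian: lowest address holds the most-significant byte.
So the memory order matches the most-significant-first order: B4 07.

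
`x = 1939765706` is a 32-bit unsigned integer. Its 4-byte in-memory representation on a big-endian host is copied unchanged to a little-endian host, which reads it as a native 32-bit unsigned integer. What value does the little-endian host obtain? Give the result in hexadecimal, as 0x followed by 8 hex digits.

1939765706 in 32-bit hexadecimal is 0x739E79CA.
Stored big-endian, the bytes at ascending addresses are 73 9E 79 CA.
Read back as little-endian, the first byte is least significant, giving 0xCA799E73.

0xCA799E73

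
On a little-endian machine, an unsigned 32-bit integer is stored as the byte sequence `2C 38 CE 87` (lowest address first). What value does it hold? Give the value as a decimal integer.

In little-endian order the low byte comes first in memory.
Reassemble most-significant byte first: 87 CE 38 2C → 0x87CE382C.
0x87CE382C = 2278438956.

2278438956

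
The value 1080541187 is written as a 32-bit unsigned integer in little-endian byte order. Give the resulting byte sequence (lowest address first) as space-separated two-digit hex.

1080541187 in hexadecimal, padded to 32 bits, is 0x4067C003.
Split into bytes (most-significant first): 40 67 C0 03.
In little-endian order the low byte comes first in memory.
So at ascending addresses the bytes are 03 C0 67 40.

03 C0 67 40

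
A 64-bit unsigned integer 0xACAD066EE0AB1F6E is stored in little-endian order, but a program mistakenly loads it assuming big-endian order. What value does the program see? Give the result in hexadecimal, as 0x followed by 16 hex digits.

Stored little-endian, the bytes at ascending addresses are 6E 1F AB E0 6E 06 AD AC.
Read back as big-endian, the last byte is least significant, giving 0x6E1FABE06E06ADAC.

0x6E1FABE06E06ADAC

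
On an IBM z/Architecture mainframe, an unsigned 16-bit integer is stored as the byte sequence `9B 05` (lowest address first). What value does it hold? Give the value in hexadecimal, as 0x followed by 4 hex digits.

0x9B05

In big-endian order the high byte comes first in memory.
The bytes are already most-significant first: 0x9B05.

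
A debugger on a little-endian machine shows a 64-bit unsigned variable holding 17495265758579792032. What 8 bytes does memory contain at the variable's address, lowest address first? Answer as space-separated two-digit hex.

A0 18 34 77 83 AB CB F2

17495265758579792032 in hexadecimal, padded to 64 bits, is 0xF2CBAB83773418A0.
Split into bytes (most-significant first): F2 CB AB 83 77 34 18 A0.
Little-endian: lowest address holds the least-significant byte.
So at ascending addresses the bytes are A0 18 34 77 83 AB CB F2.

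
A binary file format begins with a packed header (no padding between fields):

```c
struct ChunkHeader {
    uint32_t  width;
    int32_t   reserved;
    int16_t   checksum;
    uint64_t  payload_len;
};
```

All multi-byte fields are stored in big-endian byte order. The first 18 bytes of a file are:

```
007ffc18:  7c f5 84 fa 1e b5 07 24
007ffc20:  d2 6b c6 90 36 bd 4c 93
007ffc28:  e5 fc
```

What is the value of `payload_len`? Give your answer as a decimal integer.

`payload_len` follows `width` (4 B), `reserved` (4 B), `checksum` (2 B), so it starts at offset 4 + 4 + 2 = 10 and occupies 8 bytes.
Bytes at offsets 10..17: C6 90 36 BD 4C 93 E5 FC.
In big-endian order the high byte comes first in memory.
The bytes are already most-significant first: 0xC69036BD4C93E5FC.
0xC69036BD4C93E5FC = 14307996202817545724.

14307996202817545724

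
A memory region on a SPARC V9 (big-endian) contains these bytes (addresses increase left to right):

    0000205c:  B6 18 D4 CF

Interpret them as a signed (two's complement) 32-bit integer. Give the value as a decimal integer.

-1239886641

Big-endian stores the most-significant byte at the lowest address.
The bytes are already most-significant first: 0xB618D4CF.
Top bit is set, so as a signed 32-bit value this is 0xB618D4CF − 2^32 = -1239886641.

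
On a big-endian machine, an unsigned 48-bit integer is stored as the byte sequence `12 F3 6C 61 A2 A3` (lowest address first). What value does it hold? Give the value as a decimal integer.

Big-endian stores the most-significant byte at the lowest address.
The bytes are already most-significant first: 0x12F36C61A2A3.
0x12F36C61A2A3 = 20836704690851.

20836704690851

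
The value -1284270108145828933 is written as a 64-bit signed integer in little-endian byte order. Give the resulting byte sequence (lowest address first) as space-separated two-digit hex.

Two's complement of -1284270108145828933 in 64 bits: 1284270108145828933 = 0x11D2A4DBE7AF4445; invert → 0xEE2D5B241850BBBA; add 1 → 0xEE2D5B241850BBBB.
Split into bytes (most-significant first): EE 2D 5B 24 18 50 BB BB.
Little-endian stores the least-significant byte at the lowest address.
So at ascending addresses the bytes are BB BB 50 18 24 5B 2D EE.

BB BB 50 18 24 5B 2D EE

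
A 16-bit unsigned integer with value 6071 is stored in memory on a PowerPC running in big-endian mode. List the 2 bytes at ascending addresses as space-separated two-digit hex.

17 B7

6071 in hexadecimal, padded to 16 bits, is 0x17B7.
Split into bytes (most-significant first): 17 B7.
Big-endian: lowest address holds the most-significant byte.
So the memory order matches the most-significant-first order: 17 B7.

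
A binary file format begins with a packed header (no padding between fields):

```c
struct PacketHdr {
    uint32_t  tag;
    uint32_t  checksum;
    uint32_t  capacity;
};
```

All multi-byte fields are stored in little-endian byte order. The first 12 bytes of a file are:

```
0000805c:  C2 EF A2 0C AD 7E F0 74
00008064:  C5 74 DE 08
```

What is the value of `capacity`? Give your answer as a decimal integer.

148796613

`capacity` follows `tag` (4 B), `checksum` (4 B), so it starts at offset 4 + 4 = 8 and occupies 4 bytes.
Bytes at offsets 8..11: C5 74 DE 08.
Little-endian: lowest address holds the least-significant byte.
Reassemble most-significant byte first: 08 DE 74 C5 → 0x08DE74C5.
0x08DE74C5 = 148796613.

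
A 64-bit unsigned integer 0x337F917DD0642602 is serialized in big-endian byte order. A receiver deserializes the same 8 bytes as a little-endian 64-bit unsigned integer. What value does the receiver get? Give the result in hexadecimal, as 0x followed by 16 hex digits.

0x022664D07D917F33

Stored big-endian, the bytes at ascending addresses are 33 7F 91 7D D0 64 26 02.
Read back as little-endian, the first byte is least significant, giving 0x022664D07D917F33.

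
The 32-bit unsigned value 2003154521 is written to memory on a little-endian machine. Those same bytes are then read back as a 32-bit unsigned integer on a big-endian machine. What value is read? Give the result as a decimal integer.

1505125751

2003154521 in 32-bit hexadecimal is 0x7765B659.
Stored little-endian, the bytes at ascending addresses are 59 B6 65 77.
Read back as big-endian, the last byte is least significant, giving 0x59B66577.
0x59B66577 = 1505125751.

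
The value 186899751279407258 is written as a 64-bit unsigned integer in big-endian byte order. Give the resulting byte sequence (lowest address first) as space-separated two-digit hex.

02 98 00 55 63 9E 30 9A

186899751279407258 in hexadecimal, padded to 64 bits, is 0x02980055639E309A.
Split into bytes (most-significant first): 02 98 00 55 63 9E 30 9A.
In big-endian order the high byte comes first in memory.
So the memory order matches the most-significant-first order: 02 98 00 55 63 9E 30 9A.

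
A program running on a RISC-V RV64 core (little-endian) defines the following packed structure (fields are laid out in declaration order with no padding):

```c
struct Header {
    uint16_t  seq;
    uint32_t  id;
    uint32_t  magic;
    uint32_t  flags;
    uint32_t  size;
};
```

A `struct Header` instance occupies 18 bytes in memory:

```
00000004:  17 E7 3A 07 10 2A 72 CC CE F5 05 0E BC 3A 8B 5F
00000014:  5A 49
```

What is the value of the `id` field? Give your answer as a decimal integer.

`id` follows `seq` (2 bytes), so it starts at byte offset 2 and occupies 4 bytes.
Bytes at offsets 2..5: 3A 07 10 2A.
In little-endian order the low byte comes first in memory.
Reassemble most-significant byte first: 2A 10 07 3A → 0x2A10073A.
0x2A10073A = 705693498.

705693498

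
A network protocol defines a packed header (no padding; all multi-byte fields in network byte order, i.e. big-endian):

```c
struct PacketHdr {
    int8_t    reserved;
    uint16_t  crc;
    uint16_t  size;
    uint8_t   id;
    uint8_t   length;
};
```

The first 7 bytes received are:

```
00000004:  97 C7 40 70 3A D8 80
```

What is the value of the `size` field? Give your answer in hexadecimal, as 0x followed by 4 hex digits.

`size` follows `reserved` (1 B), `crc` (2 B), so it starts at offset 1 + 2 = 3 and occupies 2 bytes.
Bytes at offsets 3..4: 70 3A.
In big-endian order the high byte comes first in memory.
The bytes are already most-significant first: 0x703A.

0x703A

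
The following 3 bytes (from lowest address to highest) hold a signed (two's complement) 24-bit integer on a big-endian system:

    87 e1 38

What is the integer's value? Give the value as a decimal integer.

In big-endian order the high byte comes first in memory.
The bytes are already most-significant first: 0x87E138.
Top bit is set, so as a signed 24-bit value this is 0x87E138 − 2^24 = -7872200.

-7872200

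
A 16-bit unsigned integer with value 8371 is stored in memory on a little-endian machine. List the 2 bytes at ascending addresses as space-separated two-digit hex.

B3 20

8371 in hexadecimal, padded to 16 bits, is 0x20B3.
Split into bytes (most-significant first): 20 B3.
Little-endian stores the least-significant byte at the lowest address.
So at ascending addresses the bytes are B3 20.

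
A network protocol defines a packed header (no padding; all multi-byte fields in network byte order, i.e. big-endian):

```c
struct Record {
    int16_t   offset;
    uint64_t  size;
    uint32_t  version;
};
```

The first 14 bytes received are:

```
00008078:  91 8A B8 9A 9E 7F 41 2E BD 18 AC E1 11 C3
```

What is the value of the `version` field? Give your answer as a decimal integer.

2900431299

`version` follows `offset` (2 B), `size` (8 B), so it starts at offset 2 + 8 = 10 and occupies 4 bytes.
Bytes at offsets 10..13: AC E1 11 C3.
Big-endian: lowest address holds the most-significant byte.
The bytes are already most-significant first: 0xACE111C3.
0xACE111C3 = 2900431299.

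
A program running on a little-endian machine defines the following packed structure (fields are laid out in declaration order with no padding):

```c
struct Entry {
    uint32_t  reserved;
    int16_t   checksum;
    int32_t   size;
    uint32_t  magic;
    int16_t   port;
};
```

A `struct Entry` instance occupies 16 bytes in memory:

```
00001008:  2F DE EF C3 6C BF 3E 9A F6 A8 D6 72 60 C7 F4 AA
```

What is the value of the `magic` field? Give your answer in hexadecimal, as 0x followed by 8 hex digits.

0xC76072D6

`magic` follows `reserved` (4 B), `checksum` (2 B), `size` (4 B), so it starts at offset 4 + 2 + 4 = 10 and occupies 4 bytes.
Bytes at offsets 10..13: D6 72 60 C7.
Little-endian: lowest address holds the least-significant byte.
Reassemble most-significant byte first: C7 60 72 D6 → 0xC76072D6.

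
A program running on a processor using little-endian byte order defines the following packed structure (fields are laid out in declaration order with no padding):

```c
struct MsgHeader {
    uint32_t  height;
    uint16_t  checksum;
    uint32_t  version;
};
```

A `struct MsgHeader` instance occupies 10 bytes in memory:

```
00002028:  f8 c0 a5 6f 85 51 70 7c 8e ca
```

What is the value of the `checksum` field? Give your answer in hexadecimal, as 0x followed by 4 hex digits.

`checksum` follows `height` (4 bytes), so it starts at byte offset 4 and occupies 2 bytes.
Bytes at offsets 4..5: 85 51.
In little-endian order the low byte comes first in memory.
Reassemble most-significant byte first: 51 85 → 0x5185.

0x5185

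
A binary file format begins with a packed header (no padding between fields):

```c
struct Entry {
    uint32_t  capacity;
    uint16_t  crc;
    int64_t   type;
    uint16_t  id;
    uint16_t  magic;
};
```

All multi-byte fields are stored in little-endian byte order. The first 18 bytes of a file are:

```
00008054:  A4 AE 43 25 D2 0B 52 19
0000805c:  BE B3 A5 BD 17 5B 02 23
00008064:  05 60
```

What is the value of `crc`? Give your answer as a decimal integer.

3026

`crc` follows `capacity` (4 bytes), so it starts at byte offset 4 and occupies 2 bytes.
Bytes at offsets 4..5: D2 0B.
Little-endian stores the least-significant byte at the lowest address.
Reassemble most-significant byte first: 0B D2 → 0x0BD2.
0x0BD2 = 3026.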